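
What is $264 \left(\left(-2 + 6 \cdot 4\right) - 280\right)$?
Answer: $-68112$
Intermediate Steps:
$264 \left(\left(-2 + 6 \cdot 4\right) - 280\right) = 264 \left(\left(-2 + 24\right) - 280\right) = 264 \left(22 - 280\right) = 264 \left(-258\right) = -68112$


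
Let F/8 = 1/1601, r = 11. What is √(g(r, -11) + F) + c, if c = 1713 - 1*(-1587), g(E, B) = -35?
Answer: 3300 + I*√89699227/1601 ≈ 3300.0 + 5.9157*I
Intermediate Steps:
F = 8/1601 ≈ 0.0049969
c = 3300 (c = 1713 + 1587 = 3300)
√(g(r, -11) + F) + c = √(-35 + 8/1601) + 3300 = √(-56027/1601) + 3300 = I*√89699227/1601 + 3300 = 3300 + I*√89699227/1601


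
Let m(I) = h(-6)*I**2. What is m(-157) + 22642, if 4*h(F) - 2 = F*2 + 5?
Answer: -32677/4 ≈ -8169.3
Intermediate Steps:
h(F) = 7/4 + F/2 (h(F) = 1/2 + (F*2 + 5)/4 = 1/2 + (2*F + 5)/4 = 1/2 + (5 + 2*F)/4 = 1/2 + (5/4 + F/2) = 7/4 + F/2)
m(I) = -5*I**2/4 (m(I) = (7/4 + (1/2)*(-6))*I**2 = (7/4 - 3)*I**2 = -5*I**2/4)
m(-157) + 22642 = -5/4*(-157)**2 + 22642 = -5/4*24649 + 22642 = -123245/4 + 22642 = -32677/4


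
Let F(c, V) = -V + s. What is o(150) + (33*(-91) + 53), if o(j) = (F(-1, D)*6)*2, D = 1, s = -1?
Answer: -2974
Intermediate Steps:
F(c, V) = -1 - V (F(c, V) = -V - 1 = -1 - V)
o(j) = -24 (o(j) = ((-1 - 1*1)*6)*2 = ((-1 - 1)*6)*2 = -2*6*2 = -12*2 = -24)
o(150) + (33*(-91) + 53) = -24 + (33*(-91) + 53) = -24 + (-3003 + 53) = -24 - 2950 = -2974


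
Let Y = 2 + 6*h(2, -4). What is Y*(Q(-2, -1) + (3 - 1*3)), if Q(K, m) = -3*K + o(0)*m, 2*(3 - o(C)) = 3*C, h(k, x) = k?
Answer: 42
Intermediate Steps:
o(C) = 3 - 3*C/2
Q(K, m) = -3*K + 3*m (Q(K, m) = -3*K + (3 - 3/2*0)*m = -3*K + (3 + 0)*m = -3*K + 3*m)
Y = 14 (Y = 2 + 6*2 = 2 + 12 = 14)
Y*(Q(-2, -1) + (3 - 1*3)) = 14*((-3*(-2) + 3*(-1)) + (3 - 1*3)) = 14*((6 - 3) + (3 - 3)) = 14*(3 + 0) = 14*3 = 42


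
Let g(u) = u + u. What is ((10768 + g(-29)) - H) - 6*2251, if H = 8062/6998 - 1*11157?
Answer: 29251108/3499 ≈ 8359.8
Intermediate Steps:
g(u) = 2*u
H = -39034312/3499 (H = 8062*(1/6998) - 11157 = 4031/3499 - 11157 = -39034312/3499 ≈ -11156.)
((10768 + g(-29)) - H) - 6*2251 = ((10768 + 2*(-29)) - 1*(-39034312/3499)) - 6*2251 = ((10768 - 58) + 39034312/3499) - 1*13506 = (10710 + 39034312/3499) - 13506 = 76508602/3499 - 13506 = 29251108/3499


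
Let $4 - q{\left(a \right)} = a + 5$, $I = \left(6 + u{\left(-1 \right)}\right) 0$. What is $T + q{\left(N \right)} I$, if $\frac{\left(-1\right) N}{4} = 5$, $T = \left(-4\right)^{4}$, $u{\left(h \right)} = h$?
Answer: $256$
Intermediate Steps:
$T = 256$
$I = 0$ ($I = \left(6 - 1\right) 0 = 5 \cdot 0 = 0$)
$N = -20$ ($N = \left(-4\right) 5 = -20$)
$q{\left(a \right)} = -1 - a$ ($q{\left(a \right)} = 4 - \left(a + 5\right) = 4 - \left(5 + a\right) = -1 - a$)
$T + q{\left(N \right)} I = 256 + \left(-1 - -20\right) 0 = 256 + \left(-1 + 20\right) 0 = 256 + 19 \cdot 0 = 256 + 0 = 256$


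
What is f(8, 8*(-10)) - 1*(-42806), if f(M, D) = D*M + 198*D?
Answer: 26326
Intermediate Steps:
f(M, D) = 198*D + D*M
f(8, 8*(-10)) - 1*(-42806) = (8*(-10))*(198 + 8) - 1*(-42806) = -80*206 + 42806 = -16480 + 42806 = 26326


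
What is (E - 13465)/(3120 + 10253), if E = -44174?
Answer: -57639/13373 ≈ -4.3101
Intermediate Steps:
(E - 13465)/(3120 + 10253) = (-44174 - 13465)/(3120 + 10253) = -57639/13373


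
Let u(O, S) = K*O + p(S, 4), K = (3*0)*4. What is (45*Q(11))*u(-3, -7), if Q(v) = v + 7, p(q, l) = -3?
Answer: -2430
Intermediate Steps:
K = 0 (K = 0*4 = 0)
Q(v) = 7 + v
u(O, S) = -3 (u(O, S) = 0*O - 3 = 0 - 3 = -3)
(45*Q(11))*u(-3, -7) = (45*(7 + 11))*(-3) = (45*18)*(-3) = 810*(-3) = -2430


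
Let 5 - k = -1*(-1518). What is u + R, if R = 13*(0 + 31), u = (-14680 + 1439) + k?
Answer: -14351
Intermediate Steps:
k = -1513 (k = 5 - (-1)*(-1518) = 5 - 1*1518 = 5 - 1518 = -1513)
u = -14754 (u = (-14680 + 1439) - 1513 = -13241 - 1513 = -14754)
R = 403 (R = 13*31 = 403)
u + R = -14754 + 403 = -14351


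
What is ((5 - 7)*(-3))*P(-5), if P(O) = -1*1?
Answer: -6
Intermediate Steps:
P(O) = -1
((5 - 7)*(-3))*P(-5) = ((5 - 7)*(-3))*(-1) = -2*(-3)*(-1) = 6*(-1) = -6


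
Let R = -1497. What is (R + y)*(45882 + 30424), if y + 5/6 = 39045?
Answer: 8595222299/3 ≈ 2.8651e+9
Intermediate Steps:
y = 234265/6 (y = -⅚ + 39045 = 234265/6 ≈ 39044.)
(R + y)*(45882 + 30424) = (-1497 + 234265/6)*(45882 + 30424) = (225283/6)*76306 = 8595222299/3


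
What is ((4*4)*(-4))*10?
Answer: -640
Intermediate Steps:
((4*4)*(-4))*10 = (16*(-4))*10 = -64*10 = -640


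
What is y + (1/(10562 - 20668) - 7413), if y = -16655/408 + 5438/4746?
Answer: -4051136665523/543581528 ≈ -7452.7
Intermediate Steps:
y = -4268107/107576 (y = -16655*1/408 + 5438*(1/4746) = -16655/408 + 2719/2373 = -4268107/107576 ≈ -39.675)
y + (1/(10562 - 20668) - 7413) = -4268107/107576 + (1/(10562 - 20668) - 7413) = -4268107/107576 + (1/(-10106) - 7413) = -4268107/107576 + (-1/10106 - 7413) = -4268107/107576 - 74915779/10106 = -4051136665523/543581528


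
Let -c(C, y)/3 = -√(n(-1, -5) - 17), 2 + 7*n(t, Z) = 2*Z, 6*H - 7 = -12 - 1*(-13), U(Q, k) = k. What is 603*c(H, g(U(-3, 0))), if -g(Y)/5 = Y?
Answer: 1809*I*√917/7 ≈ 7825.7*I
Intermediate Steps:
g(Y) = -5*Y
H = 4/3 (H = 7/6 + (-12 - 1*(-13))/6 = 7/6 + (-12 + 13)/6 = 7/6 + (⅙)*1 = 7/6 + ⅙ = 4/3 ≈ 1.3333)
n(t, Z) = -2/7 + 2*Z/7 (n(t, Z) = -2/7 + (2*Z)/7 = -2/7 + 2*Z/7)
c(C, y) = 3*I*√917/7 (c(C, y) = -(-3)*√((-2/7 + (2/7)*(-5)) - 17) = -(-3)*√((-2/7 - 10/7) - 17) = -(-3)*√(-12/7 - 17) = -(-3)*√(-131/7) = -(-3)*I*√917/7 = 3*I*√917/7)
603*c(H, g(U(-3, 0))) = 603*(3*I*√917/7) = 1809*I*√917/7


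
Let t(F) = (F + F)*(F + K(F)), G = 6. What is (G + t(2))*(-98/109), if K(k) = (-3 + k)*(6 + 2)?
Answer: 1764/109 ≈ 16.183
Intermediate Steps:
K(k) = -24 + 8*k (K(k) = (-3 + k)*8 = -24 + 8*k)
t(F) = 2*F*(-24 + 9*F) (t(F) = (F + F)*(F + (-24 + 8*F)) = (2*F)*(-24 + 9*F) = 2*F*(-24 + 9*F))
(G + t(2))*(-98/109) = (6 + 6*2*(-8 + 3*2))*(-98/109) = (6 + 6*2*(-8 + 6))*(-98*1/109) = (6 + 6*2*(-2))*(-98/109) = (6 - 24)*(-98/109) = -18*(-98/109) = 1764/109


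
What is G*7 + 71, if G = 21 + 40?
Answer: 498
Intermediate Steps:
G = 61
G*7 + 71 = 61*7 + 71 = 427 + 71 = 498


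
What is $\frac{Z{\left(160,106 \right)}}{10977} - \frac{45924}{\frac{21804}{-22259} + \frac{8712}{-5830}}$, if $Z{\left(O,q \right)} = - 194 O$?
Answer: $\frac{247757887589585}{13348602804} \approx 18561.0$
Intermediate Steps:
$\frac{Z{\left(160,106 \right)}}{10977} - \frac{45924}{\frac{21804}{-22259} + \frac{8712}{-5830}} = \frac{\left(-194\right) 160}{10977} - \frac{45924}{\frac{21804}{-22259} + \frac{8712}{-5830}} = \left(-31040\right) \frac{1}{10977} - \frac{45924}{21804 \left(- \frac{1}{22259}\right) + 8712 \left(- \frac{1}{5830}\right)} = - \frac{31040}{10977} - \frac{45924}{- \frac{21804}{22259} - \frac{396}{265}} = - \frac{31040}{10977} - \frac{45924}{- \frac{14592624}{5898635}} = - \frac{31040}{10977} - - \frac{22574076145}{1216052} = - \frac{31040}{10977} + \frac{22574076145}{1216052} = \frac{247757887589585}{13348602804}$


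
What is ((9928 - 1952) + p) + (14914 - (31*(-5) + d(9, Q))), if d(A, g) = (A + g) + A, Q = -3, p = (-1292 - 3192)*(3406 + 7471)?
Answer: -48749438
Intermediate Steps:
p = -48772468 (p = -4484*10877 = -48772468)
d(A, g) = g + 2*A
((9928 - 1952) + p) + (14914 - (31*(-5) + d(9, Q))) = ((9928 - 1952) - 48772468) + (14914 - (31*(-5) + (-3 + 2*9))) = (7976 - 48772468) + (14914 - (-155 + (-3 + 18))) = -48764492 + (14914 - (-155 + 15)) = -48764492 + (14914 - 1*(-140)) = -48764492 + (14914 + 140) = -48764492 + 15054 = -48749438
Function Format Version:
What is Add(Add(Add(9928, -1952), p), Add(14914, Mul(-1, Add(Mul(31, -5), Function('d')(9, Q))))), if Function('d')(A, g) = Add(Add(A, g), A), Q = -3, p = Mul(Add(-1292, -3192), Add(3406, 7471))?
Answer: -48749438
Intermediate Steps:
p = -48772468 (p = Mul(-4484, 10877) = -48772468)
Function('d')(A, g) = Add(g, Mul(2, A))
Add(Add(Add(9928, -1952), p), Add(14914, Mul(-1, Add(Mul(31, -5), Function('d')(9, Q))))) = Add(Add(Add(9928, -1952), -48772468), Add(14914, Mul(-1, Add(Mul(31, -5), Add(-3, Mul(2, 9)))))) = Add(Add(7976, -48772468), Add(14914, Mul(-1, Add(-155, Add(-3, 18))))) = Add(-48764492, Add(14914, Mul(-1, Add(-155, 15)))) = Add(-48764492, Add(14914, Mul(-1, -140))) = Add(-48764492, Add(14914, 140)) = Add(-48764492, 15054) = -48749438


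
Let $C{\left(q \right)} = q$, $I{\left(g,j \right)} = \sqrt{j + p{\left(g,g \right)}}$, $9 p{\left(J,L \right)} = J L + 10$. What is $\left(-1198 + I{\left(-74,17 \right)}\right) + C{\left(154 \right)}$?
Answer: $-1044 + \frac{\sqrt{5639}}{3} \approx -1019.0$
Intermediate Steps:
$p{\left(J,L \right)} = \frac{10}{9} + \frac{J L}{9}$ ($p{\left(J,L \right)} = \frac{J L + 10}{9} = \frac{10 + J L}{9} = \frac{10}{9} + \frac{J L}{9}$)
$I{\left(g,j \right)} = \sqrt{\frac{10}{9} + j + \frac{g^{2}}{9}}$ ($I{\left(g,j \right)} = \sqrt{j + \left(\frac{10}{9} + \frac{g g}{9}\right)} = \sqrt{j + \left(\frac{10}{9} + \frac{g^{2}}{9}\right)} = \sqrt{\frac{10}{9} + j + \frac{g^{2}}{9}}$)
$\left(-1198 + I{\left(-74,17 \right)}\right) + C{\left(154 \right)} = \left(-1198 + \frac{\sqrt{10 + \left(-74\right)^{2} + 9 \cdot 17}}{3}\right) + 154 = \left(-1198 + \frac{\sqrt{10 + 5476 + 153}}{3}\right) + 154 = \left(-1198 + \frac{\sqrt{5639}}{3}\right) + 154 = -1044 + \frac{\sqrt{5639}}{3}$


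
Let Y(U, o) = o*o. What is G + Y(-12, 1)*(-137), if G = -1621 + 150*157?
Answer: 21792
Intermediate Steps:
Y(U, o) = o**2
G = 21929 (G = -1621 + 23550 = 21929)
G + Y(-12, 1)*(-137) = 21929 + 1**2*(-137) = 21929 + 1*(-137) = 21929 - 137 = 21792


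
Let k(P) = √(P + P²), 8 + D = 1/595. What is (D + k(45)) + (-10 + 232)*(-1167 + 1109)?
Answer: -7665979/595 + 3*√230 ≈ -12839.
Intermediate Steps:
D = -4759/595 (D = -8 + 1/595 = -4759/595 ≈ -7.9983)
(D + k(45)) + (-10 + 232)*(-1167 + 1109) = (-4759/595 + √(45*(1 + 45))) + (-10 + 232)*(-1167 + 1109) = (-4759/595 + √(45*46)) + 222*(-58) = (-4759/595 + √2070) - 12876 = (-4759/595 + 3*√230) - 12876 = -7665979/595 + 3*√230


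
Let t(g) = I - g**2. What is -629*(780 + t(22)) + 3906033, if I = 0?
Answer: 3719849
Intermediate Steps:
t(g) = -g**2 (t(g) = 0 - g**2 = -g**2)
-629*(780 + t(22)) + 3906033 = -629*(780 - 1*22**2) + 3906033 = -629*(780 - 1*484) + 3906033 = -629*(780 - 484) + 3906033 = -629*296 + 3906033 = -186184 + 3906033 = 3719849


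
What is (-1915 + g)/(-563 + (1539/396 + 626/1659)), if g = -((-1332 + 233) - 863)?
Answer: -3430812/40785515 ≈ -0.084118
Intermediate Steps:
g = 1962 (g = -(-1099 - 863) = -1*(-1962) = 1962)
(-1915 + g)/(-563 + (1539/396 + 626/1659)) = (-1915 + 1962)/(-563 + (1539/396 + 626/1659)) = 47/(-563 + (1539*(1/396) + 626*(1/1659))) = 47/(-563 + (171/44 + 626/1659)) = 47/(-563 + 311233/72996) = 47/(-40785515/72996) = 47*(-72996/40785515) = -3430812/40785515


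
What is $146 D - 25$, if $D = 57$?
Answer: $8297$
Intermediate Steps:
$146 D - 25 = 146 \cdot 57 - 25 = 8322 - 25 = 8297$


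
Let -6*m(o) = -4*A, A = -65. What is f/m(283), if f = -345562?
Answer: 518343/65 ≈ 7974.5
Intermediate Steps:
m(o) = -130/3 (m(o) = -(-2)*(-65)/3 = -⅙*260 = -130/3)
f/m(283) = -345562/(-130/3) = -345562*(-3/130) = 518343/65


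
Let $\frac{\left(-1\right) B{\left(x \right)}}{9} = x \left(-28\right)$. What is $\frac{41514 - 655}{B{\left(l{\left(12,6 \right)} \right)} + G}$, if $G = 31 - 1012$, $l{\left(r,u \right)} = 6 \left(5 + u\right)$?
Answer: $\frac{40859}{15651} \approx 2.6106$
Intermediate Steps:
$l{\left(r,u \right)} = 30 + 6 u$
$G = -981$ ($G = 31 - 1012 = -981$)
$B{\left(x \right)} = 252 x$ ($B{\left(x \right)} = - 9 x \left(-28\right) = - 9 \left(- 28 x\right) = 252 x$)
$\frac{41514 - 655}{B{\left(l{\left(12,6 \right)} \right)} + G} = \frac{41514 - 655}{252 \left(30 + 6 \cdot 6\right) - 981} = \frac{40859}{252 \left(30 + 36\right) - 981} = \frac{40859}{252 \cdot 66 - 981} = \frac{40859}{16632 - 981} = \frac{40859}{15651}$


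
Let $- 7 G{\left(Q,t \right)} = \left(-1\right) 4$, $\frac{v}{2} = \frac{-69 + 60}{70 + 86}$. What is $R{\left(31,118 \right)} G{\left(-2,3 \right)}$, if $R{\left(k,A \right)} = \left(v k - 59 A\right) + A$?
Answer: $- \frac{356074}{91} \approx -3912.9$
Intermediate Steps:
$v = - \frac{3}{26}$ ($v = 2 \frac{-69 + 60}{70 + 86} = 2 \left(- \frac{9}{156}\right) = 2 \left(\left(-9\right) \frac{1}{156}\right) = 2 \left(- \frac{3}{52}\right) = - \frac{3}{26} \approx -0.11538$)
$G{\left(Q,t \right)} = \frac{4}{7}$ ($G{\left(Q,t \right)} = - \frac{\left(-1\right) 4}{7} = \left(- \frac{1}{7}\right) \left(-4\right) = \frac{4}{7}$)
$R{\left(k,A \right)} = - 58 A - \frac{3 k}{26}$ ($R{\left(k,A \right)} = \left(- \frac{3 k}{26} - 59 A\right) + A = \left(- 59 A - \frac{3 k}{26}\right) + A = - 58 A - \frac{3 k}{26}$)
$R{\left(31,118 \right)} G{\left(-2,3 \right)} = \left(\left(-58\right) 118 - \frac{93}{26}\right) \frac{4}{7} = \left(-6844 - \frac{93}{26}\right) \frac{4}{7} = \left(- \frac{178037}{26}\right) \frac{4}{7} = - \frac{356074}{91}$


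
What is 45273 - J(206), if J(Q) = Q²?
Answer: 2837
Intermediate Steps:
45273 - J(206) = 45273 - 1*206² = 45273 - 1*42436 = 45273 - 42436 = 2837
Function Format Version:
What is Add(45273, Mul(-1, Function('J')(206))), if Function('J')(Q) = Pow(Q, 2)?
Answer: 2837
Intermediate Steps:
Add(45273, Mul(-1, Function('J')(206))) = Add(45273, Mul(-1, Pow(206, 2))) = Add(45273, Mul(-1, 42436)) = Add(45273, -42436) = 2837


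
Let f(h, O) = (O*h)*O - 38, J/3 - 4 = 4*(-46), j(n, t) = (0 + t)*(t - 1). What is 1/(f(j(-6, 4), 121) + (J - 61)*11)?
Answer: 1/169043 ≈ 5.9157e-6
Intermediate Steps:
j(n, t) = t*(-1 + t)
J = -540 (J = 12 + 3*(4*(-46)) = 12 + 3*(-184) = 12 - 552 = -540)
f(h, O) = -38 + h*O**2 (f(h, O) = h*O**2 - 38 = -38 + h*O**2)
1/(f(j(-6, 4), 121) + (J - 61)*11) = 1/((-38 + (4*(-1 + 4))*121**2) + (-540 - 61)*11) = 1/((-38 + (4*3)*14641) - 601*11) = 1/((-38 + 12*14641) - 6611) = 1/((-38 + 175692) - 6611) = 1/(175654 - 6611) = 1/169043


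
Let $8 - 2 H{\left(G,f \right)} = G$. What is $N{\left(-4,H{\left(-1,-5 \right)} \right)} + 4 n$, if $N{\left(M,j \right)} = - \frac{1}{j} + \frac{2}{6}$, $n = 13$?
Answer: $\frac{469}{9} \approx 52.111$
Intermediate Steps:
$H{\left(G,f \right)} = 4 - \frac{G}{2}$
$N{\left(M,j \right)} = \frac{1}{3} - \frac{1}{j}$ ($N{\left(M,j \right)} = - \frac{1}{j} + 2 \cdot \frac{1}{6} = - \frac{1}{j} + \frac{1}{3} = \frac{1}{3} - \frac{1}{j}$)
$N{\left(-4,H{\left(-1,-5 \right)} \right)} + 4 n = \frac{-3 + \left(4 - - \frac{1}{2}\right)}{3 \left(4 - - \frac{1}{2}\right)} + 4 \cdot 13 = \frac{-3 + \left(4 + \frac{1}{2}\right)}{3 \left(4 + \frac{1}{2}\right)} + 52 = \frac{-3 + \frac{9}{2}}{3 \cdot \frac{9}{2}} + 52 = \frac{1}{3} \cdot \frac{2}{9} \cdot \frac{3}{2} + 52 = \frac{1}{9} + 52 = \frac{469}{9}$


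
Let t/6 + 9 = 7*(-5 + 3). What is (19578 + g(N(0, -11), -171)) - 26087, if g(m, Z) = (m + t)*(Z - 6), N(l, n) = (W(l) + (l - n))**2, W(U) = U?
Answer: -3500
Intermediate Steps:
t = -138 (t = -54 + 6*(7*(-5 + 3)) = -54 + 6*(7*(-2)) = -54 + 6*(-14) = -54 - 84 = -138)
N(l, n) = (-n + 2*l)**2 (N(l, n) = (l + (l - n))**2 = (-n + 2*l)**2)
g(m, Z) = (-138 + m)*(-6 + Z) (g(m, Z) = (m - 138)*(Z - 6) = (-138 + m)*(-6 + Z))
(19578 + g(N(0, -11), -171)) - 26087 = (19578 + (828 - 138*(-171) - 6*(-1*(-11) + 2*0)**2 - 171*(-1*(-11) + 2*0)**2)) - 26087 = (19578 + (828 + 23598 - 6*(11 + 0)**2 - 171*(11 + 0)**2)) - 26087 = (19578 + (828 + 23598 - 6*11**2 - 171*11**2)) - 26087 = (19578 + (828 + 23598 - 6*121 - 171*121)) - 26087 = (19578 + (828 + 23598 - 726 - 20691)) - 26087 = (19578 + 3009) - 26087 = 22587 - 26087 = -3500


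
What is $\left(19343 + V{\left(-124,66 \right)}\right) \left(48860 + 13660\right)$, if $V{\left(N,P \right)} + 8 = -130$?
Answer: $1200696600$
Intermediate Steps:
$V{\left(N,P \right)} = -138$ ($V{\left(N,P \right)} = -8 - 130 = -138$)
$\left(19343 + V{\left(-124,66 \right)}\right) \left(48860 + 13660\right) = \left(19343 - 138\right) \left(48860 + 13660\right) = 19205 \cdot 62520 = 1200696600$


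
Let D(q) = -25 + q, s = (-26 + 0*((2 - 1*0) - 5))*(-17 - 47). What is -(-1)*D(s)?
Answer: 1639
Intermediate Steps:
s = 1664 (s = (-26 + 0*((2 + 0) - 5))*(-64) = (-26 + 0*(2 - 5))*(-64) = (-26 + 0*(-3))*(-64) = (-26 + 0)*(-64) = -26*(-64) = 1664)
-(-1)*D(s) = -(-1)*(-25 + 1664) = -(-1)*1639 = -1*(-1639) = 1639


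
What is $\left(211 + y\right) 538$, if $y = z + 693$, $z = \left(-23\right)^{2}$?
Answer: $770954$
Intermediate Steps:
$z = 529$
$y = 1222$ ($y = 529 + 693 = 1222$)
$\left(211 + y\right) 538 = \left(211 + 1222\right) 538 = 1433 \cdot 538 = 770954$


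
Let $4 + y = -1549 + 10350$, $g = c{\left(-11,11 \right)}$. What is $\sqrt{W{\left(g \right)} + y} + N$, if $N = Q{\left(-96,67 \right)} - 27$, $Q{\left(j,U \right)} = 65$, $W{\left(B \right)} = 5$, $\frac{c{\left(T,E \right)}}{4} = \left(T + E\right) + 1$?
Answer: $38 + 3 \sqrt{978} \approx 131.82$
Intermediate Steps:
$c{\left(T,E \right)} = 4 + 4 E + 4 T$ ($c{\left(T,E \right)} = 4 \left(\left(T + E\right) + 1\right) = 4 \left(\left(E + T\right) + 1\right) = 4 \left(1 + E + T\right) = 4 + 4 E + 4 T$)
$g = 4$ ($g = 4 + 4 \cdot 11 + 4 \left(-11\right) = 4 + 44 - 44 = 4$)
$y = 8797$ ($y = -4 + \left(-1549 + 10350\right) = -4 + 8801 = 8797$)
$N = 38$ ($N = 65 - 27 = 38$)
$\sqrt{W{\left(g \right)} + y} + N = \sqrt{5 + 8797} + 38 = \sqrt{8802} + 38 = 3 \sqrt{978} + 38 = 38 + 3 \sqrt{978}$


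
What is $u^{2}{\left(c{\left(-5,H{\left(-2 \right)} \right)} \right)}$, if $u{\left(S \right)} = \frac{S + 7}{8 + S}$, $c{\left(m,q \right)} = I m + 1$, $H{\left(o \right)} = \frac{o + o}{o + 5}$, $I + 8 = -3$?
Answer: $\frac{3969}{4096} \approx 0.96899$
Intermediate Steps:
$I = -11$ ($I = -8 - 3 = -11$)
$H{\left(o \right)} = \frac{2 o}{5 + o}$
$c{\left(m,q \right)} = 1 - 11 m$ ($c{\left(m,q \right)} = - 11 m + 1 = 1 - 11 m$)
$u{\left(S \right)} = \frac{7 + S}{8 + S}$
$u^{2}{\left(c{\left(-5,H{\left(-2 \right)} \right)} \right)} = \left(\frac{7 + \left(1 - -55\right)}{8 + \left(1 - -55\right)}\right)^{2} = \left(\frac{7 + \left(1 + 55\right)}{8 + \left(1 + 55\right)}\right)^{2} = \left(\frac{7 + 56}{8 + 56}\right)^{2} = \left(\frac{1}{64} \cdot 63\right)^{2} = \left(\frac{63}{64}\right)^{2} = \frac{3969}{4096}$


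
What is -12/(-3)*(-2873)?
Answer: -11492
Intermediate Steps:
-12/(-3)*(-2873) = -12*(-⅓)*(-2873) = 4*(-2873) = -11492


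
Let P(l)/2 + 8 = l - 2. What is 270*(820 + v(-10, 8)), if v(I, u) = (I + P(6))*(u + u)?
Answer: 143640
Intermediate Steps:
P(l) = -20 + 2*l (P(l) = -16 + 2*(l - 2) = -16 + 2*(-2 + l) = -16 + (-4 + 2*l) = -20 + 2*l)
v(I, u) = 2*u*(-8 + I) (v(I, u) = (I + (-20 + 2*6))*(u + u) = (I + (-20 + 12))*(2*u) = (I - 8)*(2*u) = (-8 + I)*(2*u) = 2*u*(-8 + I))
270*(820 + v(-10, 8)) = 270*(820 + 2*8*(-8 - 10)) = 270*(820 + 2*8*(-18)) = 270*(820 - 288) = 270*532 = 143640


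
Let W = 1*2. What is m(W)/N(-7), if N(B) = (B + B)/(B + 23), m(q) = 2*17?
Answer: -272/7 ≈ -38.857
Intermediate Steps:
W = 2
m(q) = 34
N(B) = 2*B/(23 + B) (N(B) = (2*B)/(23 + B) = 2*B/(23 + B))
m(W)/N(-7) = 34/((2*(-7)/(23 - 7))) = 34/((2*(-7)/16)) = 34/((2*(-7)*(1/16))) = 34/(-7/8) = 34*(-8/7) = -272/7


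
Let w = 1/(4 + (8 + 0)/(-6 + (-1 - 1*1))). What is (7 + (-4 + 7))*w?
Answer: 10/3 ≈ 3.3333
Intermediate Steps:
w = ⅓ (w = 1/(4 + 8/(-6 + (-1 - 1))) = 1/(4 + 8/(-6 - 2)) = 1/(4 + 8/(-8)) = 1/(4 + 8*(-⅛)) = 1/(4 - 1) = 1/3 = ⅓ ≈ 0.33333)
(7 + (-4 + 7))*w = (7 + (-4 + 7))*(⅓) = (7 + 3)*(⅓) = 10*(⅓) = 10/3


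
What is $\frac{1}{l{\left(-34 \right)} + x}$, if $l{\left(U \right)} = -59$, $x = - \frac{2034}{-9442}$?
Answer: $- \frac{4721}{277522} \approx -0.017011$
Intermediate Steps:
$x = \frac{1017}{4721}$ ($x = \left(-2034\right) \left(- \frac{1}{9442}\right) = \frac{1017}{4721} \approx 0.21542$)
$\frac{1}{l{\left(-34 \right)} + x} = \frac{1}{-59 + \frac{1017}{4721}} = \frac{1}{- \frac{277522}{4721}} = - \frac{4721}{277522}$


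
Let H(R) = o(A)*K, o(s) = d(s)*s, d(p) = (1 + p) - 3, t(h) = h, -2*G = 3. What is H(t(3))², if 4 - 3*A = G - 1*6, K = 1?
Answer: 64009/1296 ≈ 49.390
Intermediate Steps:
G = -3/2 (G = -½*3 = -3/2 ≈ -1.5000)
d(p) = -2 + p
A = 23/6 (A = 4/3 - (-3/2 - 1*6)/3 = 4/3 - (-3/2 - 6)/3 = 4/3 - ⅓*(-15/2) = 4/3 + 5/2 = 23/6 ≈ 3.8333)
o(s) = s*(-2 + s) (o(s) = (-2 + s)*s = s*(-2 + s))
H(R) = 253/36 (H(R) = (23*(-2 + 23/6)/6)*1 = ((23/6)*(11/6))*1 = (253/36)*1 = 253/36)
H(t(3))² = (253/36)² = 64009/1296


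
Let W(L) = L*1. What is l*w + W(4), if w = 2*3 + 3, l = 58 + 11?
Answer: 625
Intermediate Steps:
W(L) = L
l = 69
w = 9 (w = 6 + 3 = 9)
l*w + W(4) = 69*9 + 4 = 621 + 4 = 625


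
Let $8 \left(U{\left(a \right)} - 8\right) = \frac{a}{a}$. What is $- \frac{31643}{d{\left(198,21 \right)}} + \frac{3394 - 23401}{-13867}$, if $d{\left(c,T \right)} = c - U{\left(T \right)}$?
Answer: $- \frac{71019535}{429877} \approx -165.21$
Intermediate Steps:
$U{\left(a \right)} = \frac{65}{8}$ ($U{\left(a \right)} = 8 + \frac{a \frac{1}{a}}{8} = 8 + \frac{1}{8} \cdot 1 = 8 + \frac{1}{8} = \frac{65}{8}$)
$d{\left(c,T \right)} = - \frac{65}{8} + c$ ($d{\left(c,T \right)} = c - \frac{65}{8} = - \frac{65}{8} + c$)
$- \frac{31643}{d{\left(198,21 \right)}} + \frac{3394 - 23401}{-13867} = - \frac{31643}{- \frac{65}{8} + 198} + \frac{3394 - 23401}{-13867} = - \frac{31643}{\frac{1519}{8}} + \left(3394 - 23401\right) \left(- \frac{1}{13867}\right) = \left(-31643\right) \frac{8}{1519} - - \frac{20007}{13867} = - \frac{253144}{1519} + \frac{20007}{13867} = - \frac{71019535}{429877}$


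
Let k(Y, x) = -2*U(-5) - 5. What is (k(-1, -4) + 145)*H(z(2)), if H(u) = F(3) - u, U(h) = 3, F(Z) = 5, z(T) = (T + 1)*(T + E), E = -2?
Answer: 670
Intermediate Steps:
z(T) = (1 + T)*(-2 + T) (z(T) = (T + 1)*(T - 2) = (1 + T)*(-2 + T))
k(Y, x) = -11 (k(Y, x) = -2*3 - 5 = -6 - 5 = -11)
H(u) = 5 - u
(k(-1, -4) + 145)*H(z(2)) = (-11 + 145)*(5 - (-2 + 2² - 1*2)) = 134*(5 - (-2 + 4 - 2)) = 134*(5 - 1*0) = 134*(5 + 0) = 134*5 = 670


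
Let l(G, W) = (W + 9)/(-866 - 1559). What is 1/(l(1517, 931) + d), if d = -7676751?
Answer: -485/3723224423 ≈ -1.3026e-7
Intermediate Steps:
l(G, W) = -9/2425 - W/2425 (l(G, W) = (9 + W)/(-2425) = (9 + W)*(-1/2425) = -9/2425 - W/2425)
1/(l(1517, 931) + d) = 1/((-9/2425 - 1/2425*931) - 7676751) = 1/((-9/2425 - 931/2425) - 7676751) = 1/(-188/485 - 7676751) = 1/(-3723224423/485) = -485/3723224423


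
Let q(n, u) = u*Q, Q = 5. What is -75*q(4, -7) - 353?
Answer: 2272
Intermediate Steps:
q(n, u) = 5*u (q(n, u) = u*5 = 5*u)
-75*q(4, -7) - 353 = -375*(-7) - 353 = -75*(-35) - 353 = 2625 - 353 = 2272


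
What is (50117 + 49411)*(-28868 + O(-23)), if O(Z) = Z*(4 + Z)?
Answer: -2829680568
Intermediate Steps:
(50117 + 49411)*(-28868 + O(-23)) = (50117 + 49411)*(-28868 - 23*(4 - 23)) = 99528*(-28868 - 23*(-19)) = 99528*(-28868 + 437) = 99528*(-28431) = -2829680568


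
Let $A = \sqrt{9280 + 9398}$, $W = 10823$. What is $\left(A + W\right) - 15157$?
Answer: $-4334 + \sqrt{18678} \approx -4197.3$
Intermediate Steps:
$A = \sqrt{18678} \approx 136.67$
$\left(A + W\right) - 15157 = \left(\sqrt{18678} + 10823\right) - 15157 = \left(10823 + \sqrt{18678}\right) - 15157 = -4334 + \sqrt{18678}$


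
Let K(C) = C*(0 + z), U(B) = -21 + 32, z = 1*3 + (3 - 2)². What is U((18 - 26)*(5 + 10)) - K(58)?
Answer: -221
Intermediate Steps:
z = 4 (z = 3 + 1² = 3 + 1 = 4)
U(B) = 11
K(C) = 4*C (K(C) = C*(0 + 4) = C*4 = 4*C)
U((18 - 26)*(5 + 10)) - K(58) = 11 - 4*58 = 11 - 1*232 = 11 - 232 = -221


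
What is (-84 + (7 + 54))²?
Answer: 529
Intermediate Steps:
(-84 + (7 + 54))² = (-84 + 61)² = (-23)² = 529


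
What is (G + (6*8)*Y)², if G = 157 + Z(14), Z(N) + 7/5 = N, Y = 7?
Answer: 6390784/25 ≈ 2.5563e+5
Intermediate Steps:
Z(N) = -7/5 + N
G = 848/5 (G = 157 + (-7/5 + 14) = 157 + 63/5 = 848/5 ≈ 169.60)
(G + (6*8)*Y)² = (848/5 + (6*8)*7)² = (848/5 + 48*7)² = (848/5 + 336)² = (2528/5)² = 6390784/25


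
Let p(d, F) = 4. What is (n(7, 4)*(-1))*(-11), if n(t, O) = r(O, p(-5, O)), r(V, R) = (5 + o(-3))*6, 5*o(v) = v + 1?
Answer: 1518/5 ≈ 303.60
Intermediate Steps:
o(v) = ⅕ + v/5 (o(v) = (v + 1)/5 = (1 + v)/5 = ⅕ + v/5)
r(V, R) = 138/5 (r(V, R) = (5 + (⅕ + (⅕)*(-3)))*6 = (5 + (⅕ - ⅗))*6 = (5 - ⅖)*6 = (23/5)*6 = 138/5)
n(t, O) = 138/5
(n(7, 4)*(-1))*(-11) = ((138/5)*(-1))*(-11) = -138/5*(-11) = 1518/5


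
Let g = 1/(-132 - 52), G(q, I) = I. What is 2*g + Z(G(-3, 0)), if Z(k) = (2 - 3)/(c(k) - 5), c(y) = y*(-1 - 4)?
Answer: 87/460 ≈ 0.18913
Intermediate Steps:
c(y) = -5*y (c(y) = y*(-5) = -5*y)
g = -1/184 (g = 1/(-184) = -1/184 ≈ -0.0054348)
Z(k) = -1/(-5 - 5*k) (Z(k) = (2 - 3)/(-5*k - 5) = -1/(-5 - 5*k))
2*g + Z(G(-3, 0)) = 2*(-1/184) + 1/(5*(1 + 0)) = -1/92 + (1/5)/1 = -1/92 + (1/5)*1 = -1/92 + 1/5 = 87/460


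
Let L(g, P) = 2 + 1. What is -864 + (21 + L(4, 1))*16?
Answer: -480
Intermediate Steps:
L(g, P) = 3
-864 + (21 + L(4, 1))*16 = -864 + (21 + 3)*16 = -864 + 24*16 = -864 + 384 = -480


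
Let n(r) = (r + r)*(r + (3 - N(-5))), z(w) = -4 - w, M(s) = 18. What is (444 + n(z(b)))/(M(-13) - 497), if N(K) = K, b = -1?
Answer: -414/479 ≈ -0.86430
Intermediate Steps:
n(r) = 2*r*(8 + r) (n(r) = (r + r)*(r + (3 - 1*(-5))) = (2*r)*(r + (3 + 5)) = (2*r)*(r + 8) = (2*r)*(8 + r) = 2*r*(8 + r))
(444 + n(z(b)))/(M(-13) - 497) = (444 + 2*(-4 - 1*(-1))*(8 + (-4 - 1*(-1))))/(18 - 497) = (444 + 2*(-4 + 1)*(8 + (-4 + 1)))/(-479) = -(444 + 2*(-3)*(8 - 3))/479 = -(444 + 2*(-3)*5)/479 = -(444 - 30)/479 = -1/479*414 = -414/479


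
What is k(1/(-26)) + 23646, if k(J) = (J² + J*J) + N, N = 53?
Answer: 8010263/338 ≈ 23699.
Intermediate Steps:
k(J) = 53 + 2*J² (k(J) = (J² + J*J) + 53 = (J² + J²) + 53 = 2*J² + 53 = 53 + 2*J²)
k(1/(-26)) + 23646 = (53 + 2*(1/(-26))²) + 23646 = (53 + 2*(-1/26)²) + 23646 = (53 + 2*(1/676)) + 23646 = (53 + 1/338) + 23646 = 17915/338 + 23646 = 8010263/338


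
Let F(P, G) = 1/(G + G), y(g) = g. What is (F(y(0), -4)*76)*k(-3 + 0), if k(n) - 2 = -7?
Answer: 95/2 ≈ 47.500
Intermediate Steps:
F(P, G) = 1/(2*G)
k(n) = -5 (k(n) = 2 - 7 = -5)
(F(y(0), -4)*76)*k(-3 + 0) = (((½)/(-4))*76)*(-5) = (((½)*(-¼))*76)*(-5) = -⅛*76*(-5) = -19/2*(-5) = 95/2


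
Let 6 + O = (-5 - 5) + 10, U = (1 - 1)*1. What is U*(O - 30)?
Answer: 0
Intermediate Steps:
U = 0 (U = 0*1 = 0)
O = -6 (O = -6 + ((-5 - 5) + 10) = -6 + (-10 + 10) = -6 + 0 = -6)
U*(O - 30) = 0*(-6 - 30) = 0*(-36) = 0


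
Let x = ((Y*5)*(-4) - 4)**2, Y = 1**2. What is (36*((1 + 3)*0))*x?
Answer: 0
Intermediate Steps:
Y = 1
x = 576 (x = ((1*5)*(-4) - 4)**2 = (5*(-4) - 4)**2 = (-20 - 4)**2 = (-24)**2 = 576)
(36*((1 + 3)*0))*x = (36*((1 + 3)*0))*576 = (36*(4*0))*576 = (36*0)*576 = 0*576 = 0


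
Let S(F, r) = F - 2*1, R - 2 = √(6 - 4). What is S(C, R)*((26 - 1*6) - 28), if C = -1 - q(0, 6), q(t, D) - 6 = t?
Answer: 72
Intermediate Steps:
q(t, D) = 6 + t
R = 2 + √2 (R = 2 + √(6 - 4) = 2 + √2 ≈ 3.4142)
C = -7 (C = -1 - (6 + 0) = -1 - 1*6 = -1 - 6 = -7)
S(F, r) = -2 + F (S(F, r) = F - 2 = -2 + F)
S(C, R)*((26 - 1*6) - 28) = (-2 - 7)*((26 - 1*6) - 28) = -9*((26 - 6) - 28) = -9*(20 - 28) = -9*(-8) = 72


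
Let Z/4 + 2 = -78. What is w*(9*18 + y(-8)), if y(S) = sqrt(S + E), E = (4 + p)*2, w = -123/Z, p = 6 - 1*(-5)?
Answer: 9963/160 + 123*sqrt(22)/320 ≈ 64.072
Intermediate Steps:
Z = -320 (Z = -8 + 4*(-78) = -8 - 312 = -320)
p = 11 (p = 6 + 5 = 11)
w = 123/320 (w = -123/(-320) = -123*(-1/320) = 123/320 ≈ 0.38438)
E = 30 (E = (4 + 11)*2 = 15*2 = 30)
y(S) = sqrt(30 + S) (y(S) = sqrt(S + 30) = sqrt(30 + S))
w*(9*18 + y(-8)) = 123*(9*18 + sqrt(30 - 8))/320 = 123*(162 + sqrt(22))/320 = 9963/160 + 123*sqrt(22)/320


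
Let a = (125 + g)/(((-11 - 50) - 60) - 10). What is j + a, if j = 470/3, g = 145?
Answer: 60760/393 ≈ 154.61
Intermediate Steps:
a = -270/131 (a = (125 + 145)/(((-11 - 50) - 60) - 10) = 270/((-61 - 60) - 10) = 270/(-121 - 10) = 270/(-131) = 270*(-1/131) = -270/131 ≈ -2.0611)
j = 470/3 (j = 470*(1/3) = 470/3 ≈ 156.67)
j + a = 470/3 - 270/131 = 60760/393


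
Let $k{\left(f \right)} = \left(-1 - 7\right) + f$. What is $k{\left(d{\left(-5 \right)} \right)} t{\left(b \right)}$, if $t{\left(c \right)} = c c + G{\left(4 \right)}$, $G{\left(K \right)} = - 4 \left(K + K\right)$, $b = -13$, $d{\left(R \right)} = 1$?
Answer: $-959$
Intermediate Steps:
$G{\left(K \right)} = - 8 K$ ($G{\left(K \right)} = - 4 \cdot 2 K = - 8 K$)
$k{\left(f \right)} = -8 + f$
$t{\left(c \right)} = -32 + c^{2}$ ($t{\left(c \right)} = c c - 32 = c^{2} - 32 = -32 + c^{2}$)
$k{\left(d{\left(-5 \right)} \right)} t{\left(b \right)} = \left(-8 + 1\right) \left(-32 + \left(-13\right)^{2}\right) = - 7 \left(-32 + 169\right) = \left(-7\right) 137 = -959$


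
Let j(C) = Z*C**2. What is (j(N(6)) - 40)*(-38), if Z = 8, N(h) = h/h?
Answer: 1216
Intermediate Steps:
N(h) = 1
j(C) = 8*C**2
(j(N(6)) - 40)*(-38) = (8*1**2 - 40)*(-38) = (8*1 - 40)*(-38) = (8 - 40)*(-38) = -32*(-38) = 1216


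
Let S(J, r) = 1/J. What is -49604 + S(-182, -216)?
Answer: -9027929/182 ≈ -49604.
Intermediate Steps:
-49604 + S(-182, -216) = -49604 + 1/(-182) = -49604 - 1/182 = -9027929/182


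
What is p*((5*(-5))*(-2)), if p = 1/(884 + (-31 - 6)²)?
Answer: 50/2253 ≈ 0.022193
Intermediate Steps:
p = 1/2253 (p = 1/(884 + (-37)²) = 1/(884 + 1369) = 1/2253 ≈ 0.00044385)
p*((5*(-5))*(-2)) = ((5*(-5))*(-2))/2253 = (-25*(-2))/2253 = (1/2253)*50 = 50/2253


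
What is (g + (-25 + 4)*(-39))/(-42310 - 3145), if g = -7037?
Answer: 6218/45455 ≈ 0.13679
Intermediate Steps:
(g + (-25 + 4)*(-39))/(-42310 - 3145) = (-7037 + (-25 + 4)*(-39))/(-42310 - 3145) = (-7037 - 21*(-39))/(-45455) = (-7037 + 819)*(-1/45455) = -6218*(-1/45455) = 6218/45455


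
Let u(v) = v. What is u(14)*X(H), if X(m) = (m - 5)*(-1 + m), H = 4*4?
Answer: 2310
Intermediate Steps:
H = 16
X(m) = (-1 + m)*(-5 + m) (X(m) = (-5 + m)*(-1 + m) = (-1 + m)*(-5 + m))
u(14)*X(H) = 14*(5 + 16² - 6*16) = 14*(5 + 256 - 96) = 14*165 = 2310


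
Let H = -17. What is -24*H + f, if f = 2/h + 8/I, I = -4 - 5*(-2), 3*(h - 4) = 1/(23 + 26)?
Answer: 724174/1767 ≈ 409.83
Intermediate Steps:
h = 589/147 (h = 4 + 1/(3*(23 + 26)) = 4 + (⅓)/49 = 4 + (⅓)*(1/49) = 4 + 1/147 = 589/147 ≈ 4.0068)
I = 6 (I = -4 + 10 = 6)
f = 3238/1767 (f = 2/(589/147) + 8/6 = 2*(147/589) + 8*(⅙) = 294/589 + 4/3 = 3238/1767 ≈ 1.8325)
-24*H + f = -24*(-17) + 3238/1767 = 408 + 3238/1767 = 724174/1767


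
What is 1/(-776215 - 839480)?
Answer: -1/1615695 ≈ -6.1893e-7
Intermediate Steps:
1/(-776215 - 839480) = 1/(-1615695) = -1/1615695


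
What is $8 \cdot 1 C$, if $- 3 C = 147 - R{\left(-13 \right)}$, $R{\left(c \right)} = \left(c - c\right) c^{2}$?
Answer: $-392$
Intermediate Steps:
$R{\left(c \right)} = 0$ ($R{\left(c \right)} = 0 c^{2} = 0$)
$C = -49$ ($C = - \frac{147 - 0}{3} = - \frac{147 + 0}{3} = \left(- \frac{1}{3}\right) 147 = -49$)
$8 \cdot 1 C = 8 \cdot 1 \left(-49\right) = 8 \left(-49\right) = -392$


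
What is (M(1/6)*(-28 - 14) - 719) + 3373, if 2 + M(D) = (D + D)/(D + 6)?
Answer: 101222/37 ≈ 2735.7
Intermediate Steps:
M(D) = -2 + 2*D/(6 + D) (M(D) = -2 + (D + D)/(D + 6) = -2 + (2*D)/(6 + D) = -2 + 2*D/(6 + D))
(M(1/6)*(-28 - 14) - 719) + 3373 = ((-12/(6 + 1/6))*(-28 - 14) - 719) + 3373 = (-12/(6 + ⅙)*(-42) - 719) + 3373 = (-12/37/6*(-42) - 719) + 3373 = (-12*6/37*(-42) - 719) + 3373 = (-72/37*(-42) - 719) + 3373 = (3024/37 - 719) + 3373 = -23579/37 + 3373 = 101222/37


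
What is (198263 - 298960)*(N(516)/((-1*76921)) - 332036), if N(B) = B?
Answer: 2571855924745384/76921 ≈ 3.3435e+10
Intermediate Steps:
(198263 - 298960)*(N(516)/((-1*76921)) - 332036) = (198263 - 298960)*(516/((-1*76921)) - 332036) = -100697*(516/(-76921) - 332036) = -100697*(516*(-1/76921) - 332036) = -100697*(-516/76921 - 332036) = -100697*(-25540541672/76921) = 2571855924745384/76921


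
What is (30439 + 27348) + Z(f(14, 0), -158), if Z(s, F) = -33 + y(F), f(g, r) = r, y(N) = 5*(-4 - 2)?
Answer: 57724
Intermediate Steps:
y(N) = -30 (y(N) = 5*(-6) = -30)
Z(s, F) = -63 (Z(s, F) = -33 - 30 = -63)
(30439 + 27348) + Z(f(14, 0), -158) = (30439 + 27348) - 63 = 57787 - 63 = 57724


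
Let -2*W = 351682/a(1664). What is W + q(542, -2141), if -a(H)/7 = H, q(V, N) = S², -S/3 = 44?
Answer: 203130593/11648 ≈ 17439.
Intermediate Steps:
S = -132 (S = -3*44 = -132)
q(V, N) = 17424 (q(V, N) = (-132)² = 17424)
a(H) = -7*H
W = 175841/11648 (W = -175841/((-7*1664)) = -175841/(-11648) = -175841*(-1)/11648 = -½*(-175841/5824) = 175841/11648 ≈ 15.096)
W + q(542, -2141) = 175841/11648 + 17424 = 203130593/11648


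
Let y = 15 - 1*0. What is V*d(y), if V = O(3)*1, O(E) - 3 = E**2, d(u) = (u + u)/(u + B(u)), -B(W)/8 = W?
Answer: -24/7 ≈ -3.4286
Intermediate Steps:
B(W) = -8*W
y = 15 (y = 15 + 0 = 15)
d(u) = -2/7 (d(u) = (u + u)/(u - 8*u) = (2*u)/((-7*u)) = (2*u)*(-1/(7*u)) = -2/7)
O(E) = 3 + E**2
V = 12 (V = (3 + 3**2)*1 = (3 + 9)*1 = 12*1 = 12)
V*d(y) = 12*(-2/7) = -24/7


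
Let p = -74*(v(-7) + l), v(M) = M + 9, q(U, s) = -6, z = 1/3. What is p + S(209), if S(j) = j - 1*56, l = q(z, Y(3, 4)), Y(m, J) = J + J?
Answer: 449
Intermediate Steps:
Y(m, J) = 2*J
z = 1/3 ≈ 0.33333
l = -6
S(j) = -56 + j (S(j) = j - 56 = -56 + j)
v(M) = 9 + M
p = 296 (p = -74*((9 - 7) - 6) = -74*(2 - 6) = -74*(-4) = 296)
p + S(209) = 296 + (-56 + 209) = 296 + 153 = 449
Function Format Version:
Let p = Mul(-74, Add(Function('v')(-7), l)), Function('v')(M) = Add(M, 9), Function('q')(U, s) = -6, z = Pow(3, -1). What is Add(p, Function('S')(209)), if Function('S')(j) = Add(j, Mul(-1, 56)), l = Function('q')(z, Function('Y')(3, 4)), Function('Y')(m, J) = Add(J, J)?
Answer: 449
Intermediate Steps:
Function('Y')(m, J) = Mul(2, J)
z = Rational(1, 3) ≈ 0.33333
l = -6
Function('S')(j) = Add(-56, j) (Function('S')(j) = Add(j, -56) = Add(-56, j))
Function('v')(M) = Add(9, M)
p = 296 (p = Mul(-74, Add(Add(9, -7), -6)) = Mul(-74, Add(2, -6)) = Mul(-74, -4) = 296)
Add(p, Function('S')(209)) = Add(296, Add(-56, 209)) = Add(296, 153) = 449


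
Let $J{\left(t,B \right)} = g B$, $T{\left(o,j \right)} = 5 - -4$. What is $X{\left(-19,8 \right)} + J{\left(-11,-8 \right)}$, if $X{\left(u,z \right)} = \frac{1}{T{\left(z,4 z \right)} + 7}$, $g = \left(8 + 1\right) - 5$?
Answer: $- \frac{511}{16} \approx -31.938$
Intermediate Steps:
$g = 4$ ($g = 9 - 5 = 4$)
$T{\left(o,j \right)} = 9$ ($T{\left(o,j \right)} = 5 + 4 = 9$)
$X{\left(u,z \right)} = \frac{1}{16}$ ($X{\left(u,z \right)} = \frac{1}{9 + 7} = \frac{1}{16}$)
$J{\left(t,B \right)} = 4 B$
$X{\left(-19,8 \right)} + J{\left(-11,-8 \right)} = \frac{1}{16} + 4 \left(-8\right) = \frac{1}{16} - 32 = - \frac{511}{16}$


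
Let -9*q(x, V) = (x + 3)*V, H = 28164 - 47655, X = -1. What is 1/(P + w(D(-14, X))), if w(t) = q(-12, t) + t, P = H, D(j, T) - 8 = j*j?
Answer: -1/19083 ≈ -5.2403e-5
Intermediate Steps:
D(j, T) = 8 + j² (D(j, T) = 8 + j*j = 8 + j²)
H = -19491
q(x, V) = -V*(3 + x)/9 (q(x, V) = -(x + 3)*V/9 = -(3 + x)*V/9 = -V*(3 + x)/9)
P = -19491
w(t) = 2*t (w(t) = -t*(3 - 12)/9 + t = -⅑*t*(-9) + t = t + t = 2*t)
1/(P + w(D(-14, X))) = 1/(-19491 + 2*(8 + (-14)²)) = 1/(-19491 + 2*(8 + 196)) = 1/(-19491 + 2*204) = 1/(-19491 + 408) = 1/(-19083) = -1/19083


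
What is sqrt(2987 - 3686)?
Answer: I*sqrt(699) ≈ 26.439*I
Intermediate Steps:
sqrt(2987 - 3686) = sqrt(-699) = I*sqrt(699)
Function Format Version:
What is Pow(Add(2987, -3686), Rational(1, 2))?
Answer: Mul(I, Pow(699, Rational(1, 2))) ≈ Mul(26.439, I)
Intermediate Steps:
Pow(Add(2987, -3686), Rational(1, 2)) = Pow(-699, Rational(1, 2)) = Mul(I, Pow(699, Rational(1, 2)))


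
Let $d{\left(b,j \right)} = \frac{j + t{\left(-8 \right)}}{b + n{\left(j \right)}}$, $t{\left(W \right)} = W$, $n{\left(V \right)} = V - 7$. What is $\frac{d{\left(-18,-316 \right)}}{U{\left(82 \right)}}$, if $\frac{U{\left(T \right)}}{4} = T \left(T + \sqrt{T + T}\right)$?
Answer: $\frac{81}{2236960} - \frac{81 \sqrt{41}}{91715360} \approx 3.0555 \cdot 10^{-5}$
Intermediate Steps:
$n{\left(V \right)} = -7 + V$ ($n{\left(V \right)} = V - 7 = -7 + V$)
$d{\left(b,j \right)} = \frac{-8 + j}{-7 + b + j}$ ($d{\left(b,j \right)} = \frac{j - 8}{b + \left(-7 + j\right)} = \frac{-8 + j}{-7 + b + j}$)
$U{\left(T \right)} = 4 T \left(T + \sqrt{2} \sqrt{T}\right)$ ($U{\left(T \right)} = 4 T \left(T + \sqrt{T + T}\right) = 4 T \left(T + \sqrt{2 T}\right) = 4 T \left(T + \sqrt{2} \sqrt{T}\right)$)
$\frac{d{\left(-18,-316 \right)}}{U{\left(82 \right)}} = \frac{\frac{1}{-7 - 18 - 316} \left(-8 - 316\right)}{4 \cdot 82^{2} + 4 \sqrt{2} \cdot 82^{\frac{3}{2}}} = \frac{\frac{1}{-341} \left(-324\right)}{4 \cdot 6724 + 4 \sqrt{2} \cdot 82 \sqrt{82}} = \frac{\left(- \frac{1}{341}\right) \left(-324\right)}{26896 + 656 \sqrt{41}} = \frac{324}{341 \left(26896 + 656 \sqrt{41}\right)}$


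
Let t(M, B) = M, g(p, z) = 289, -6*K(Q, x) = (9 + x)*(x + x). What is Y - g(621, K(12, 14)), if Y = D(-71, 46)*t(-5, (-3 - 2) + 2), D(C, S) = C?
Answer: 66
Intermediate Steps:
K(Q, x) = -x*(9 + x)/3 (K(Q, x) = -(9 + x)*(x + x)/6 = -(9 + x)*2*x/6 = -x*(9 + x)/3)
Y = 355 (Y = -71*(-5) = 355)
Y - g(621, K(12, 14)) = 355 - 1*289 = 355 - 289 = 66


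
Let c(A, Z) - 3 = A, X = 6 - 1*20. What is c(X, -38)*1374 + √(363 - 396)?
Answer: -15114 + I*√33 ≈ -15114.0 + 5.7446*I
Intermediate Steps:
X = -14 (X = 6 - 20 = -14)
c(A, Z) = 3 + A
c(X, -38)*1374 + √(363 - 396) = (3 - 14)*1374 + √(363 - 396) = -11*1374 + √(-33) = -15114 + I*√33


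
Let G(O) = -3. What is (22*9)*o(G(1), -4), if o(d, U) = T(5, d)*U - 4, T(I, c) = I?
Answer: -4752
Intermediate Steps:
o(d, U) = -4 + 5*U (o(d, U) = 5*U - 4 = -4 + 5*U)
(22*9)*o(G(1), -4) = (22*9)*(-4 + 5*(-4)) = 198*(-4 - 20) = 198*(-24) = -4752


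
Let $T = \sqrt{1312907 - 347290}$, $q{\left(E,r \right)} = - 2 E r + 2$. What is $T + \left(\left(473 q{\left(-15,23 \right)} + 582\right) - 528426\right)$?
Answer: $-200528 + \sqrt{965617} \approx -1.9955 \cdot 10^{5}$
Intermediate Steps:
$q{\left(E,r \right)} = 2 - 2 E r$ ($q{\left(E,r \right)} = - 2 E r + 2 = 2 - 2 E r$)
$T = \sqrt{965617} \approx 982.66$
$T + \left(\left(473 q{\left(-15,23 \right)} + 582\right) - 528426\right) = \sqrt{965617} - \left(527844 - 473 \left(2 - \left(-30\right) 23\right)\right) = \sqrt{965617} - \left(527844 - 473 \left(2 + 690\right)\right) = \sqrt{965617} + \left(\left(473 \cdot 692 + 582\right) - 528426\right) = \sqrt{965617} + \left(\left(327316 + 582\right) - 528426\right) = \sqrt{965617} + \left(327898 - 528426\right) = \sqrt{965617} - 200528 = -200528 + \sqrt{965617}$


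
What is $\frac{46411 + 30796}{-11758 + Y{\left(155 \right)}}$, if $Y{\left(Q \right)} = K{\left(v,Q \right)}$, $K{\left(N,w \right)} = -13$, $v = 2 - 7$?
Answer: $- \frac{77207}{11771} \approx -6.5591$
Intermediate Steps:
$v = -5$ ($v = 2 - 7 = -5$)
$Y{\left(Q \right)} = -13$
$\frac{46411 + 30796}{-11758 + Y{\left(155 \right)}} = \frac{46411 + 30796}{-11758 - 13} = \frac{77207}{-11771} = 77207 \left(- \frac{1}{11771}\right) = - \frac{77207}{11771}$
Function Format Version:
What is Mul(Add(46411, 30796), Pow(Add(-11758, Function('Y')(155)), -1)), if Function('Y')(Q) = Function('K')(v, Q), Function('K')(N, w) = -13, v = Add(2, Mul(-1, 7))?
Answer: Rational(-77207, 11771) ≈ -6.5591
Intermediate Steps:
v = -5 (v = Add(2, -7) = -5)
Function('Y')(Q) = -13
Mul(Add(46411, 30796), Pow(Add(-11758, Function('Y')(155)), -1)) = Mul(Add(46411, 30796), Pow(Add(-11758, -13), -1)) = Mul(77207, Pow(-11771, -1)) = Mul(77207, Rational(-1, 11771)) = Rational(-77207, 11771)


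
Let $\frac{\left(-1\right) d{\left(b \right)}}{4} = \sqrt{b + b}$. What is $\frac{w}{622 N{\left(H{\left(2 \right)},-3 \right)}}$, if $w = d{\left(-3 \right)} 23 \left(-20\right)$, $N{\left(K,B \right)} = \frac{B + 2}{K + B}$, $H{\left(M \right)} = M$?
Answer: $\frac{920 i \sqrt{6}}{311} \approx 7.2461 i$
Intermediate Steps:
$N{\left(K,B \right)} = \frac{2 + B}{B + K}$
$d{\left(b \right)} = - 4 \sqrt{2} \sqrt{b}$ ($d{\left(b \right)} = - 4 \sqrt{b + b} = - 4 \sqrt{2 b} = - 4 \sqrt{2} \sqrt{b}$)
$w = 1840 i \sqrt{6}$ ($w = - 4 \sqrt{2} \sqrt{-3} \cdot 23 \left(-20\right) = - 4 \sqrt{2} i \sqrt{3} \cdot 23 \left(-20\right) = - 4 i \sqrt{6} \cdot 23 \left(-20\right) = - 92 i \sqrt{6} \left(-20\right) = 1840 i \sqrt{6} \approx 4507.1 i$)
$\frac{w}{622 N{\left(H{\left(2 \right)},-3 \right)}} = \frac{1840 i \sqrt{6}}{622 \frac{2 - 3}{-3 + 2}} = \frac{1840 i \sqrt{6}}{622 \frac{1}{-1} \left(-1\right)} = \frac{1840 i \sqrt{6}}{622 \left(\left(-1\right) \left(-1\right)\right)} = \frac{1840 i \sqrt{6}}{622 \cdot 1} = \frac{1840 i \sqrt{6}}{622} = 1840 i \sqrt{6} \cdot \frac{1}{622} = \frac{920 i \sqrt{6}}{311}$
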